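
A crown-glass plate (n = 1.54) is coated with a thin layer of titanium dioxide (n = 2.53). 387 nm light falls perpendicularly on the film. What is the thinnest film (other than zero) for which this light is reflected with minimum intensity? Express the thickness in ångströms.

Ray reflecting at the top interface goes from n = 1.0 toward n = 2.53: a half-wave phase shift.
Bottom surface (2.53 → 1.54): reflection off a lower-index medium gives no phase shift.
Net: one phase inversion between the two reflected rays.
For weak reflection here: 2 n t = m λ.
Minimum nonzero at m = 1: t = λ / (2 n) = 387 / (2 × 2.53) = 76.5 nm.

765 Å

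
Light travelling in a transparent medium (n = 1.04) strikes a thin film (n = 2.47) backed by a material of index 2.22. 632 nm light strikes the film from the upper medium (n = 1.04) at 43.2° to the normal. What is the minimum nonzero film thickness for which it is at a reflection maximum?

At the upper boundary (n = 1.04 to n = 2.47) the reflected ray undergoes a half-wave phase shift.
Bottom surface (2.47 → 2.22): reflection off a lower-index medium gives no phase shift.
The two reflections differ by half a wavelength.
So the condition for constructive reflection is 2 n t cos θ_r = (m + ½) λ.
Snell's law: 1.04 sin 43.2° = 2.47 sin θ_r → sin θ_r = 0.288, cos θ_r = 0.958.
Minimum at m = 0: t = λ / (4 n cos θ_r) = 632 / (4 × 2.47 × 0.958) = 66.8 nm.

66.8 nm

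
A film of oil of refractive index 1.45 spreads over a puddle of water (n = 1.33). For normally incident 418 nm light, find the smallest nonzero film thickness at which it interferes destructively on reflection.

At the upper boundary (n = 1.0 to n = 1.45) the reflected ray undergoes a half-wave phase shift.
Bottom surface (1.45 → 1.33): reflection off a lower-index medium gives no phase shift.
Net: one phase inversion between the two reflected rays.
So the condition for destructive reflection is 2 n t = m λ.
Minimum nonzero at m = 1: t = λ / (2 n) = 418 / (2 × 1.45) = 144 nm.

144 nm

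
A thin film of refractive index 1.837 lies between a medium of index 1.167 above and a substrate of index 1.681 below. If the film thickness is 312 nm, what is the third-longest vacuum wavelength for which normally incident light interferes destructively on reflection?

382 nm

Top surface (1.167 → 1.837): reflection off a higher-index medium gives a half-wave phase shift.
Ray reflecting at the bottom interface goes from n = 1.837 toward n = 1.681: no phase shift.
The two reflections differ by half a wavelength.
With one net inversion, destructive interference in reflection requires 2 n t = m λ.
λ = 2 n t / m. The third-longest wavelength is m = 3: λ = 2 × 1.837 × 312 / 3.00 = 382 nm.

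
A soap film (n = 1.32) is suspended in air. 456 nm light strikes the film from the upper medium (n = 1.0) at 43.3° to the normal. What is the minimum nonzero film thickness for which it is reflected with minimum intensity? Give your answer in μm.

At the upper boundary (n = 1.0 to n = 1.32) the reflected ray undergoes a half-wave phase shift.
At the lower boundary (n = 1.32 to n = 1.0) the reflected ray undergoes no phase shift.
Exactly one π shift → a net half-wave offset.
For weak reflection here: 2 n t cos θ_r = m λ.
Snell's law: 1.0 sin 43.3° = 1.32 sin θ_r → sin θ_r = 0.520, cos θ_r = 0.854.
Minimum nonzero at m = 1: t = λ / (2 n cos θ_r) = 456 / (2 × 1.32 × 0.854) = 202 nm.

0.202 μm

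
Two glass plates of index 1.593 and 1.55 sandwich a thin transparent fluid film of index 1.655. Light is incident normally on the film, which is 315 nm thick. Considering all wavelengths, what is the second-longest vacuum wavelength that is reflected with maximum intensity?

695 nm

At the upper boundary (n = 1.593 to n = 1.655) the reflected ray undergoes a half-wave phase shift.
Ray reflecting at the bottom interface goes from n = 1.655 toward n = 1.55: no phase shift.
Net: one phase inversion between the two reflected rays.
For maximum reflection here: 2 n t = (m + ½) λ.
λ = 2 n t / (m + ½). The second-longest wavelength is m = 1: λ = 2 × 1.655 × 315 / 1.50 = 695 nm.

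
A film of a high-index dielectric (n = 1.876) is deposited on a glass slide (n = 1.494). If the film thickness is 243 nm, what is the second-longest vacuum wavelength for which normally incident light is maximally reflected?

Ray reflecting at the top interface goes from n = 1.0 toward n = 1.876: a half-wave phase shift.
Ray reflecting at the bottom interface goes from n = 1.876 toward n = 1.494: no phase shift.
Exactly one π shift → a net half-wave offset.
With one net inversion, constructive interference in reflection requires 2 n t = (m + ½) λ.
λ = 2 n t / (m + ½). The second-longest wavelength is m = 1: λ = 2 × 1.876 × 243 / 1.50 = 608 nm.

608 nm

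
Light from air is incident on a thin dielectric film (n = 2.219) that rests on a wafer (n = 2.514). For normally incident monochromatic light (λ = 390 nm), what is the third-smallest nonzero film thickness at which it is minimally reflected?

At the upper boundary (n = 1.0 to n = 2.219) the reflected ray undergoes a half-wave phase shift.
Ray reflecting at the bottom interface goes from n = 2.219 toward n = 2.514: a half-wave phase shift.
Zero or two π shifts → no net half-wave offset.
For dark reflection here: 2 n t = (m + ½) λ.
The third-smallest nonzero thickness corresponds to m = 2: t = (m + ½) λ / (2 n) = 2.50 × 390 / (2 × 2.219) = 220 nm.

220 nm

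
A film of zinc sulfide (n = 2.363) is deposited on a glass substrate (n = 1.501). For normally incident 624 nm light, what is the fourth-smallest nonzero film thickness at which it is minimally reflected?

Ray reflecting at the top interface goes from n = 1.0 toward n = 2.363: a half-wave phase shift.
At the lower boundary (n = 2.363 to n = 1.501) the reflected ray undergoes no phase shift.
Net: one phase inversion between the two reflected rays.
For dark reflection here: 2 n t = m λ.
The fourth-smallest nonzero thickness corresponds to m = 4: t = m λ / (2 n) = 4.00 × 624 / (2 × 2.363) = 528 nm.

528 nm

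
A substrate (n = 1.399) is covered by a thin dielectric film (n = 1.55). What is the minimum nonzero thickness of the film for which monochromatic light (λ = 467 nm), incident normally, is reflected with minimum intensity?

Top surface (1.0 → 1.55): reflection off a higher-index medium gives a half-wave phase shift.
Bottom surface (1.55 → 1.399): reflection off a lower-index medium gives no phase shift.
The two reflections differ by half a wavelength.
For dark reflection here: 2 n t = m λ.
Minimum nonzero at m = 1: t = λ / (2 n) = 467 / (2 × 1.55) = 151 nm.

151 nm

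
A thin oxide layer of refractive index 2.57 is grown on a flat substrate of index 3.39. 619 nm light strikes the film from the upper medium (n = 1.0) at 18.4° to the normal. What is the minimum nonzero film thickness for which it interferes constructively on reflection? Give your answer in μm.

0.121 μm

Ray reflecting at the top interface goes from n = 1.0 toward n = 2.57: a half-wave phase shift.
Bottom surface (2.57 → 3.39): reflection off a higher-index medium gives a half-wave phase shift.
Zero or two π shifts → no net half-wave offset.
So the condition for constructive reflection is 2 n t cos θ_r = m λ.
Snell's law: 1.0 sin 18.4° = 2.57 sin θ_r → sin θ_r = 0.123, cos θ_r = 0.992.
Minimum nonzero at m = 1: t = λ / (2 n cos θ_r) = 619 / (2 × 2.57 × 0.992) = 121 nm.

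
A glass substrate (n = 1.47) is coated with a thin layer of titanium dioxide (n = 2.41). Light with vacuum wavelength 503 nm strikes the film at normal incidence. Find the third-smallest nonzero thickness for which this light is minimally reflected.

Ray reflecting at the top interface goes from n = 1.0 toward n = 2.41: a half-wave phase shift.
Bottom surface (2.41 → 1.47): reflection off a lower-index medium gives no phase shift.
The two reflections differ by half a wavelength.
For weak reflection here: 2 n t = m λ.
The third-smallest nonzero thickness corresponds to m = 3: t = m λ / (2 n) = 3.00 × 503 / (2 × 2.41) = 313 nm.

313 nm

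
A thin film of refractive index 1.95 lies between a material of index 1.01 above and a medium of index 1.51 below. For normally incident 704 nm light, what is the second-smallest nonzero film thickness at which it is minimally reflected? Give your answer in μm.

0.361 μm

Top surface (1.01 → 1.95): reflection off a higher-index medium gives a half-wave phase shift.
Bottom surface (1.95 → 1.51): reflection off a lower-index medium gives no phase shift.
Exactly one π shift → a net half-wave offset.
With one net inversion, destructive interference in reflection requires 2 n t = m λ.
The second-smallest nonzero thickness corresponds to m = 2: t = m λ / (2 n) = 2.00 × 704 / (2 × 1.95) = 361 nm.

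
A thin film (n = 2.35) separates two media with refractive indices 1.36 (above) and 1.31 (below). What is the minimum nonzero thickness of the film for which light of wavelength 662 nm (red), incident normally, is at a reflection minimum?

141 nm

At the upper boundary (n = 1.36 to n = 2.35) the reflected ray undergoes a half-wave phase shift.
Bottom surface (2.35 → 1.31): reflection off a lower-index medium gives no phase shift.
The two reflections differ by half a wavelength.
With one net inversion, destructive interference in reflection requires 2 n t = m λ.
Minimum nonzero at m = 1: t = λ / (2 n) = 662 / (2 × 2.35) = 141 nm.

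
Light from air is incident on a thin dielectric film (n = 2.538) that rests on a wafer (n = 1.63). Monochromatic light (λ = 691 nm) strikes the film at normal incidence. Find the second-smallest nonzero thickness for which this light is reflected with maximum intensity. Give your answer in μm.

0.204 μm

Top surface (1.0 → 2.538): reflection off a higher-index medium gives a half-wave phase shift.
At the lower boundary (n = 2.538 to n = 1.63) the reflected ray undergoes no phase shift.
Net: one phase inversion between the two reflected rays.
For strong reflection here: 2 n t = (m + ½) λ.
The second-smallest nonzero thickness corresponds to m = 1: t = (m + ½) λ / (2 n) = 1.50 × 691 / (2 × 2.538) = 204 nm.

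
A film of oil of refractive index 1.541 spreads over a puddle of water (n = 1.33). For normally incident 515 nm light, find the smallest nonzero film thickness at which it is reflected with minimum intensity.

167 nm

Top surface (1.0 → 1.541): reflection off a higher-index medium gives a half-wave phase shift.
Ray reflecting at the bottom interface goes from n = 1.541 toward n = 1.33: no phase shift.
Exactly one π shift → a net half-wave offset.
So the condition for destructive reflection is 2 n t = m λ.
Minimum nonzero at m = 1: t = λ / (2 n) = 515 / (2 × 1.541) = 167 nm.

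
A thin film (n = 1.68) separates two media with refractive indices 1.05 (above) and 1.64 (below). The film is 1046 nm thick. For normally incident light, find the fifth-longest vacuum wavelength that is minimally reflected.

703 nm

Top surface (1.05 → 1.68): reflection off a higher-index medium gives a half-wave phase shift.
At the lower boundary (n = 1.68 to n = 1.64) the reflected ray undergoes no phase shift.
Net: one phase inversion between the two reflected rays.
With one net inversion, destructive interference in reflection requires 2 n t = m λ.
λ = 2 n t / m. The fifth-longest wavelength is m = 5: λ = 2 × 1.68 × 1046 / 5.00 = 703 nm.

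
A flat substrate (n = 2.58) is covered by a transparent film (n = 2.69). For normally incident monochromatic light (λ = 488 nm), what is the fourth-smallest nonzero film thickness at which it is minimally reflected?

At the upper boundary (n = 1.0 to n = 2.69) the reflected ray undergoes a half-wave phase shift.
Bottom surface (2.69 → 2.58): reflection off a lower-index medium gives no phase shift.
The two reflections differ by half a wavelength.
With one net inversion, destructive interference in reflection requires 2 n t = m λ.
The fourth-smallest nonzero thickness corresponds to m = 4: t = m λ / (2 n) = 4.00 × 488 / (2 × 2.69) = 363 nm.

363 nm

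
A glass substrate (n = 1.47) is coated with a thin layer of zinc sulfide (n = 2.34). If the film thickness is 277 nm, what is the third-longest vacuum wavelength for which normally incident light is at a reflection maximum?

Top surface (1.0 → 2.34): reflection off a higher-index medium gives a half-wave phase shift.
At the lower boundary (n = 2.34 to n = 1.47) the reflected ray undergoes no phase shift.
The two reflections differ by half a wavelength.
For bright reflection here: 2 n t = (m + ½) λ.
λ = 2 n t / (m + ½). The third-longest wavelength is m = 2: λ = 2 × 2.34 × 277 / 2.50 = 519 nm.

519 nm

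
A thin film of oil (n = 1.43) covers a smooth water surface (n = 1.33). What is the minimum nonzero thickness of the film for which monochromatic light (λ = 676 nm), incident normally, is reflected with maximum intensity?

118 nm

Ray reflecting at the top interface goes from n = 1.0 toward n = 1.43: a half-wave phase shift.
At the lower boundary (n = 1.43 to n = 1.33) the reflected ray undergoes no phase shift.
Exactly one π shift → a net half-wave offset.
For bright reflection here: 2 n t = (m + ½) λ.
Minimum at m = 0: t = λ / (4 n) = 676 / (4 × 1.43) = 118 nm.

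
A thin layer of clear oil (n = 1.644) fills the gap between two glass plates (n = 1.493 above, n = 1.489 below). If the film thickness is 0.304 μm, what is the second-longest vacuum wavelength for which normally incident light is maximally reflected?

666 nm

Ray reflecting at the top interface goes from n = 1.493 toward n = 1.644: a half-wave phase shift.
Ray reflecting at the bottom interface goes from n = 1.644 toward n = 1.489: no phase shift.
Net: one phase inversion between the two reflected rays.
So the condition for constructive reflection is 2 n t = (m + ½) λ.
λ = 2 n t / (m + ½). The second-longest wavelength is m = 1: λ = 2 × 1.644 × 304 / 1.50 = 666 nm.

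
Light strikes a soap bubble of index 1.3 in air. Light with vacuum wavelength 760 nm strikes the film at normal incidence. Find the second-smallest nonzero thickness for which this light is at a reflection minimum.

Top surface (1.0 → 1.3): reflection off a higher-index medium gives a half-wave phase shift.
Bottom surface (1.3 → 1.0): reflection off a lower-index medium gives no phase shift.
Net: one phase inversion between the two reflected rays.
So the condition for destructive reflection is 2 n t = m λ.
The second-smallest nonzero thickness corresponds to m = 2: t = m λ / (2 n) = 2.00 × 760 / (2 × 1.3) = 585 nm.

585 nm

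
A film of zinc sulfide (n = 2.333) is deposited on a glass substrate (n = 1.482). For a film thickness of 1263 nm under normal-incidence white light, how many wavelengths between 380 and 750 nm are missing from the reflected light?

8

At the upper boundary (n = 1.0 to n = 2.333) the reflected ray undergoes a half-wave phase shift.
Bottom surface (2.333 → 1.482): reflection off a lower-index medium gives no phase shift.
Net: one phase inversion between the two reflected rays.
With one net inversion, destructive interference in reflection requires 2 n t = m λ.
λ = 2 n t / m = 5893 / m nm.
m=7: 842 nm (IR); m=8: 737 nm (visible); m=9: 655 nm (visible); m=10: 589 nm (visible); m=11: 536 nm (visible); m=12: 491 nm (visible); m=13: 453 nm (visible); m=14: 421 nm (visible); m=15: 393 nm (visible); m=16: 368 nm (UV).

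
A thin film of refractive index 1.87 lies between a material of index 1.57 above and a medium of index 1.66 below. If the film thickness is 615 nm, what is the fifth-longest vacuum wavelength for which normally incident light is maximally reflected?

Ray reflecting at the top interface goes from n = 1.57 toward n = 1.87: a half-wave phase shift.
At the lower boundary (n = 1.87 to n = 1.66) the reflected ray undergoes no phase shift.
The two reflections differ by half a wavelength.
For strong reflection here: 2 n t = (m + ½) λ.
λ = 2 n t / (m + ½). The fifth-longest wavelength is m = 4: λ = 2 × 1.87 × 615 / 4.50 = 511 nm.

511 nm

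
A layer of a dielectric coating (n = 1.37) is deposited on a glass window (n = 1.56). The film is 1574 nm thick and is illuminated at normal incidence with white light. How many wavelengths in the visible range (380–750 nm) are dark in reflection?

5

At the upper boundary (n = 1.0 to n = 1.37) the reflected ray undergoes a half-wave phase shift.
Ray reflecting at the bottom interface goes from n = 1.37 toward n = 1.56: a half-wave phase shift.
The two reflections carry the same phase change, so no net offset.
So the condition for destructive reflection is 2 n t = (m + ½) λ.
λ = 2 n t / (m + ½) = 4313 / (m + ½) nm.
m=5: 784 nm (IR); m=6: 664 nm (visible); m=7: 575 nm (visible); m=8: 507 nm (visible); m=9: 454 nm (visible); m=10: 411 nm (visible); m=11: 375 nm (UV).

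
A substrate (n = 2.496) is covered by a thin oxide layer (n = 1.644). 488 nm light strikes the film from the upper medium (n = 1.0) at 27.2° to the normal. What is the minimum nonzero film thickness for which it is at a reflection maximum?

155 nm

At the upper boundary (n = 1.0 to n = 1.644) the reflected ray undergoes a half-wave phase shift.
At the lower boundary (n = 1.644 to n = 2.496) the reflected ray undergoes a half-wave phase shift.
Net: no relative phase inversion (both shifts match).
So the condition for constructive reflection is 2 n t cos θ_r = m λ.
Snell's law: 1.0 sin 27.2° = 1.644 sin θ_r → sin θ_r = 0.278, cos θ_r = 0.961.
Minimum nonzero at m = 1: t = λ / (2 n cos θ_r) = 488 / (2 × 1.644 × 0.961) = 155 nm.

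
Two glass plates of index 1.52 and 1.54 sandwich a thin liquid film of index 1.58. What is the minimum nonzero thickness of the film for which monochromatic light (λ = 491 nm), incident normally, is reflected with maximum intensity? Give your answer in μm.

At the upper boundary (n = 1.52 to n = 1.58) the reflected ray undergoes a half-wave phase shift.
At the lower boundary (n = 1.58 to n = 1.54) the reflected ray undergoes no phase shift.
Exactly one π shift → a net half-wave offset.
With one net inversion, constructive interference in reflection requires 2 n t = (m + ½) λ.
Minimum at m = 0: t = λ / (4 n) = 491 / (4 × 1.58) = 77.7 nm.

0.0777 μm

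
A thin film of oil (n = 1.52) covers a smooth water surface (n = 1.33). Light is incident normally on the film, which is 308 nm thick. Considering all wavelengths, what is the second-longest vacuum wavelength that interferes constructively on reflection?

624 nm

Top surface (1.0 → 1.52): reflection off a higher-index medium gives a half-wave phase shift.
Bottom surface (1.52 → 1.33): reflection off a lower-index medium gives no phase shift.
Exactly one π shift → a net half-wave offset.
So the condition for constructive reflection is 2 n t = (m + ½) λ.
λ = 2 n t / (m + ½). The second-longest wavelength is m = 1: λ = 2 × 1.52 × 308 / 1.50 = 624 nm.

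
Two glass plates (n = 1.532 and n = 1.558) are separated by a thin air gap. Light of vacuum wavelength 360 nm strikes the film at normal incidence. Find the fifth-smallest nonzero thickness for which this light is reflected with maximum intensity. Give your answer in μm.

At the upper boundary (n = 1.532 to n = 1.0) the reflected ray undergoes no phase shift.
Ray reflecting at the bottom interface goes from n = 1.0 toward n = 1.558: a half-wave phase shift.
Net: one phase inversion between the two reflected rays.
With one net inversion, constructive interference in reflection requires 2 n t = (m + ½) λ.
The fifth-smallest nonzero thickness corresponds to m = 4: t = (m + ½) λ / (2 n) = 4.50 × 360 / (2 × 1.0) = 810 nm.

0.810 μm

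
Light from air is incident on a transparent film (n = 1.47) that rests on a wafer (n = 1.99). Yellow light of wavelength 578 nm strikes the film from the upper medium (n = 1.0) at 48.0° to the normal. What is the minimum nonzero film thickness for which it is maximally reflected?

228 nm

Top surface (1.0 → 1.47): reflection off a higher-index medium gives a half-wave phase shift.
Bottom surface (1.47 → 1.99): reflection off a higher-index medium gives a half-wave phase shift.
The two reflections carry the same phase change, so no net offset.
So the condition for constructive reflection is 2 n t cos θ_r = m λ.
Snell's law: 1.0 sin 48.0° = 1.47 sin θ_r → sin θ_r = 0.506, cos θ_r = 0.863.
Minimum nonzero at m = 1: t = λ / (2 n cos θ_r) = 578 / (2 × 1.47 × 0.863) = 228 nm.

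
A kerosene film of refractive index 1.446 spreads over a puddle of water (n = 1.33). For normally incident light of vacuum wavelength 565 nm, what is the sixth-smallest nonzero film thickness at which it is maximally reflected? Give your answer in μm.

1.07 μm

Ray reflecting at the top interface goes from n = 1.0 toward n = 1.446: a half-wave phase shift.
Ray reflecting at the bottom interface goes from n = 1.446 toward n = 1.33: no phase shift.
Exactly one π shift → a net half-wave offset.
So the condition for constructive reflection is 2 n t = (m + ½) λ.
The sixth-smallest nonzero thickness corresponds to m = 5: t = (m + ½) λ / (2 n) = 5.50 × 565 / (2 × 1.446) = 1075 nm.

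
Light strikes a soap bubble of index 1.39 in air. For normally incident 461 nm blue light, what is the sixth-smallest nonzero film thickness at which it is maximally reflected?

912 nm

At the upper boundary (n = 1.0 to n = 1.39) the reflected ray undergoes a half-wave phase shift.
Ray reflecting at the bottom interface goes from n = 1.39 toward n = 1.0: no phase shift.
Net: one phase inversion between the two reflected rays.
So the condition for constructive reflection is 2 n t = (m + ½) λ.
The sixth-smallest nonzero thickness corresponds to m = 5: t = (m + ½) λ / (2 n) = 5.50 × 461 / (2 × 1.39) = 912 nm.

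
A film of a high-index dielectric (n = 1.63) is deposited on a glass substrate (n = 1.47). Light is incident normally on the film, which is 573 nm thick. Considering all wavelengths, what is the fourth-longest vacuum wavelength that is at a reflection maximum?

534 nm

At the upper boundary (n = 1.0 to n = 1.63) the reflected ray undergoes a half-wave phase shift.
Bottom surface (1.63 → 1.47): reflection off a lower-index medium gives no phase shift.
Exactly one π shift → a net half-wave offset.
For bright reflection here: 2 n t = (m + ½) λ.
λ = 2 n t / (m + ½). The fourth-longest wavelength is m = 3: λ = 2 × 1.63 × 573 / 3.50 = 534 nm.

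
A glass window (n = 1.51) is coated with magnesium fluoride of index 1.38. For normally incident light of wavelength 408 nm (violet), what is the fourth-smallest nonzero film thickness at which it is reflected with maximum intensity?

At the upper boundary (n = 1.0 to n = 1.38) the reflected ray undergoes a half-wave phase shift.
Ray reflecting at the bottom interface goes from n = 1.38 toward n = 1.51: a half-wave phase shift.
Zero or two π shifts → no net half-wave offset.
For bright reflection here: 2 n t = m λ.
The fourth-smallest nonzero thickness corresponds to m = 4: t = m λ / (2 n) = 4.00 × 408 / (2 × 1.38) = 591 nm.

591 nm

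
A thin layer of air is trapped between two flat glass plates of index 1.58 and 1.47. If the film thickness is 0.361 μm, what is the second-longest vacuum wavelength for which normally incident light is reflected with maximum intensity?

481 nm

Ray reflecting at the top interface goes from n = 1.58 toward n = 1.0: no phase shift.
Bottom surface (1.0 → 1.47): reflection off a higher-index medium gives a half-wave phase shift.
Exactly one π shift → a net half-wave offset.
For bright reflection here: 2 n t = (m + ½) λ.
λ = 2 n t / (m + ½). The second-longest wavelength is m = 1: λ = 2 × 1.0 × 361 / 1.50 = 481 nm.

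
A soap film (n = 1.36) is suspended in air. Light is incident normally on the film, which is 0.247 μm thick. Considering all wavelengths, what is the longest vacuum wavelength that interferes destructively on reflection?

Ray reflecting at the top interface goes from n = 1.0 toward n = 1.36: a half-wave phase shift.
At the lower boundary (n = 1.36 to n = 1.0) the reflected ray undergoes no phase shift.
Exactly one π shift → a net half-wave offset.
So the condition for destructive reflection is 2 n t = m λ.
λ = 2 n t / m. The longest wavelength is m = 1: λ = 2 × 1.36 × 247 / 1.00 = 672 nm.

672 nm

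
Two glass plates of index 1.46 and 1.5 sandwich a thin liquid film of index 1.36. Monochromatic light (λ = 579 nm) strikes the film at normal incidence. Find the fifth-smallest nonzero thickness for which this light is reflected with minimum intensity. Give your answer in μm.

At the upper boundary (n = 1.46 to n = 1.36) the reflected ray undergoes no phase shift.
At the lower boundary (n = 1.36 to n = 1.5) the reflected ray undergoes a half-wave phase shift.
Net: one phase inversion between the two reflected rays.
With one net inversion, destructive interference in reflection requires 2 n t = m λ.
The fifth-smallest nonzero thickness corresponds to m = 5: t = m λ / (2 n) = 5.00 × 579 / (2 × 1.36) = 1064 nm.

1.06 μm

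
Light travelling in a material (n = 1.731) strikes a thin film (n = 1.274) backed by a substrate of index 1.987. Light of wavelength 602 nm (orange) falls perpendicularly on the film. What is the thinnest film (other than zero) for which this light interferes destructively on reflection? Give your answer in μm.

0.236 μm

At the upper boundary (n = 1.731 to n = 1.274) the reflected ray undergoes no phase shift.
Ray reflecting at the bottom interface goes from n = 1.274 toward n = 1.987: a half-wave phase shift.
The two reflections differ by half a wavelength.
So the condition for destructive reflection is 2 n t = m λ.
Minimum nonzero at m = 1: t = λ / (2 n) = 602 / (2 × 1.274) = 236 nm.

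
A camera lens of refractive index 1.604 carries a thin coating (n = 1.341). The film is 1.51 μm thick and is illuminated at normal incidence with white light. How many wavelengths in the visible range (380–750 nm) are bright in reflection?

5

Top surface (1.0 → 1.341): reflection off a higher-index medium gives a half-wave phase shift.
Bottom surface (1.341 → 1.604): reflection off a higher-index medium gives a half-wave phase shift.
Net: no relative phase inversion (both shifts match).
With no net inversion, constructive interference in reflection requires 2 n t = m λ.
λ = 2 n t / m = 4050 / m nm.
m=5: 810 nm (IR); m=6: 675 nm (visible); m=7: 579 nm (visible); m=8: 506 nm (visible); m=9: 450 nm (visible); m=10: 405 nm (visible); m=11: 368 nm (UV).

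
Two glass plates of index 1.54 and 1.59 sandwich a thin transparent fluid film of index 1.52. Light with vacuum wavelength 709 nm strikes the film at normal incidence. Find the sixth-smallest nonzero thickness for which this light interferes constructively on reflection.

1283 nm

Ray reflecting at the top interface goes from n = 1.54 toward n = 1.52: no phase shift.
Ray reflecting at the bottom interface goes from n = 1.52 toward n = 1.59: a half-wave phase shift.
Net: one phase inversion between the two reflected rays.
With one net inversion, constructive interference in reflection requires 2 n t = (m + ½) λ.
The sixth-smallest nonzero thickness corresponds to m = 5: t = (m + ½) λ / (2 n) = 5.50 × 709 / (2 × 1.52) = 1283 nm.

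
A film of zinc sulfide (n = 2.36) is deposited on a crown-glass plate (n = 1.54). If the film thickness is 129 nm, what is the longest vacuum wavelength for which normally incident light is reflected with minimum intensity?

609 nm

Ray reflecting at the top interface goes from n = 1.0 toward n = 2.36: a half-wave phase shift.
Ray reflecting at the bottom interface goes from n = 2.36 toward n = 1.54: no phase shift.
Exactly one π shift → a net half-wave offset.
So the condition for destructive reflection is 2 n t = m λ.
λ = 2 n t / m. The longest wavelength is m = 1: λ = 2 × 2.36 × 129 / 1.00 = 609 nm.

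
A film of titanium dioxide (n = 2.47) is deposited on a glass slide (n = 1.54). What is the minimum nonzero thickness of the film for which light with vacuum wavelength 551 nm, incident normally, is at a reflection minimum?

112 nm

At the upper boundary (n = 1.0 to n = 2.47) the reflected ray undergoes a half-wave phase shift.
At the lower boundary (n = 2.47 to n = 1.54) the reflected ray undergoes no phase shift.
The two reflections differ by half a wavelength.
With one net inversion, destructive interference in reflection requires 2 n t = m λ.
Minimum nonzero at m = 1: t = λ / (2 n) = 551 / (2 × 2.47) = 112 nm.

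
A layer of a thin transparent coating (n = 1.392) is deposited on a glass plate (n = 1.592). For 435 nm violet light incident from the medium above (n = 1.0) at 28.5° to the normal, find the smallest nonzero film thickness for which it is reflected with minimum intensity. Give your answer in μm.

At the upper boundary (n = 1.0 to n = 1.392) the reflected ray undergoes a half-wave phase shift.
Ray reflecting at the bottom interface goes from n = 1.392 toward n = 1.592: a half-wave phase shift.
The two reflections carry the same phase change, so no net offset.
For weak reflection here: 2 n t cos θ_r = (m + ½) λ.
Snell's law: 1.0 sin 28.5° = 1.392 sin θ_r → sin θ_r = 0.343, cos θ_r = 0.939.
Minimum at m = 0: t = λ / (4 n cos θ_r) = 435 / (4 × 1.392 × 0.939) = 83.2 nm.

0.0832 μm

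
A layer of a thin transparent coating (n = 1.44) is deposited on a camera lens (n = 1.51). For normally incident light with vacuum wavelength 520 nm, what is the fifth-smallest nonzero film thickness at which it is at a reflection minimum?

Top surface (1.0 → 1.44): reflection off a higher-index medium gives a half-wave phase shift.
At the lower boundary (n = 1.44 to n = 1.51) the reflected ray undergoes a half-wave phase shift.
The two reflections carry the same phase change, so no net offset.
With no net inversion, destructive interference in reflection requires 2 n t = (m + ½) λ.
The fifth-smallest nonzero thickness corresponds to m = 4: t = (m + ½) λ / (2 n) = 4.50 × 520 / (2 × 1.44) = 813 nm.

813 nm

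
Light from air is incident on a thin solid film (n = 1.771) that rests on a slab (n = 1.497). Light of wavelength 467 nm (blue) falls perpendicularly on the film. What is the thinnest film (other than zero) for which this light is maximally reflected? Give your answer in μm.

0.0659 μm

Ray reflecting at the top interface goes from n = 1.0 toward n = 1.771: a half-wave phase shift.
Bottom surface (1.771 → 1.497): reflection off a lower-index medium gives no phase shift.
The two reflections differ by half a wavelength.
For maximum reflection here: 2 n t = (m + ½) λ.
Minimum at m = 0: t = λ / (4 n) = 467 / (4 × 1.771) = 65.9 nm.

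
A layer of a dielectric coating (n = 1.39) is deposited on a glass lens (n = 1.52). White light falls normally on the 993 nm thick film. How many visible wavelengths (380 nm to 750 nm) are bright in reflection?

4

At the upper boundary (n = 1.0 to n = 1.39) the reflected ray undergoes a half-wave phase shift.
At the lower boundary (n = 1.39 to n = 1.52) the reflected ray undergoes a half-wave phase shift.
The two reflections carry the same phase change, so no net offset.
With no net inversion, constructive interference in reflection requires 2 n t = m λ.
λ = 2 n t / m = 2761 / m nm.
m=3: 920 nm (IR); m=4: 690 nm (visible); m=5: 552 nm (visible); m=6: 460 nm (visible); m=7: 394 nm (visible); m=8: 345 nm (UV).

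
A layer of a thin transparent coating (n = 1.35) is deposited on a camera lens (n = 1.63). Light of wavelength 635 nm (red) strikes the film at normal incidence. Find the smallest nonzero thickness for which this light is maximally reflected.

235 nm

At the upper boundary (n = 1.0 to n = 1.35) the reflected ray undergoes a half-wave phase shift.
Bottom surface (1.35 → 1.63): reflection off a higher-index medium gives a half-wave phase shift.
Zero or two π shifts → no net half-wave offset.
So the condition for constructive reflection is 2 n t = m λ.
The smallest nonzero thickness corresponds to m = 1: t = m λ / (2 n) = 1.00 × 635 / (2 × 1.35) = 235 nm.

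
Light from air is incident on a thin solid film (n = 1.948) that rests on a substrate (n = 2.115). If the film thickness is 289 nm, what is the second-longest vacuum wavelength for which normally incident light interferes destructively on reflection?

At the upper boundary (n = 1.0 to n = 1.948) the reflected ray undergoes a half-wave phase shift.
At the lower boundary (n = 1.948 to n = 2.115) the reflected ray undergoes a half-wave phase shift.
Zero or two π shifts → no net half-wave offset.
With no net inversion, destructive interference in reflection requires 2 n t = (m + ½) λ.
λ = 2 n t / (m + ½). The second-longest wavelength is m = 1: λ = 2 × 1.948 × 289 / 1.50 = 751 nm.

751 nm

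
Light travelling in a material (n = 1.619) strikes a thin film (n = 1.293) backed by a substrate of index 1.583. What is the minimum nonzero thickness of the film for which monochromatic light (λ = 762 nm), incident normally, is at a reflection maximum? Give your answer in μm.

0.147 μm

Top surface (1.619 → 1.293): reflection off a lower-index medium gives no phase shift.
Ray reflecting at the bottom interface goes from n = 1.293 toward n = 1.583: a half-wave phase shift.
Exactly one π shift → a net half-wave offset.
So the condition for constructive reflection is 2 n t = (m + ½) λ.
Minimum at m = 0: t = λ / (4 n) = 762 / (4 × 1.293) = 147 nm.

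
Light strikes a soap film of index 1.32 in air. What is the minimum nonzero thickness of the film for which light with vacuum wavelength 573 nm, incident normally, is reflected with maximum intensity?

109 nm

Top surface (1.0 → 1.32): reflection off a higher-index medium gives a half-wave phase shift.
Bottom surface (1.32 → 1.0): reflection off a lower-index medium gives no phase shift.
Net: one phase inversion between the two reflected rays.
For strong reflection here: 2 n t = (m + ½) λ.
Minimum at m = 0: t = λ / (4 n) = 573 / (4 × 1.32) = 109 nm.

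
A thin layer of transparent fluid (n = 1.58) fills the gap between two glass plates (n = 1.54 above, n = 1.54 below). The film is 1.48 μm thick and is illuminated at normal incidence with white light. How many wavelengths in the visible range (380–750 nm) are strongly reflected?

Top surface (1.54 → 1.58): reflection off a higher-index medium gives a half-wave phase shift.
Ray reflecting at the bottom interface goes from n = 1.58 toward n = 1.54: no phase shift.
Net: one phase inversion between the two reflected rays.
For strong reflection here: 2 n t = (m + ½) λ.
λ = 2 n t / (m + ½) = 4677 / (m + ½) nm.
m=5: 850 nm (IR); m=6: 720 nm (visible); m=7: 624 nm (visible); m=8: 550 nm (visible); m=9: 492 nm (visible); m=10: 445 nm (visible); m=11: 407 nm (visible); m=12: 374 nm (UV).

6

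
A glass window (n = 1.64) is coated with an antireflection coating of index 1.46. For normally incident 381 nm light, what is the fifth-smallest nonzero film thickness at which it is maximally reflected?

At the upper boundary (n = 1.0 to n = 1.46) the reflected ray undergoes a half-wave phase shift.
Ray reflecting at the bottom interface goes from n = 1.46 toward n = 1.64: a half-wave phase shift.
Zero or two π shifts → no net half-wave offset.
With no net inversion, constructive interference in reflection requires 2 n t = m λ.
The fifth-smallest nonzero thickness corresponds to m = 5: t = m λ / (2 n) = 5.00 × 381 / (2 × 1.46) = 652 nm.

652 nm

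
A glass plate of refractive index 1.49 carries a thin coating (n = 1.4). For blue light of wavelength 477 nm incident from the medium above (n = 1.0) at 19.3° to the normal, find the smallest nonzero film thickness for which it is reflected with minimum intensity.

87.7 nm

Top surface (1.0 → 1.4): reflection off a higher-index medium gives a half-wave phase shift.
Ray reflecting at the bottom interface goes from n = 1.4 toward n = 1.49: a half-wave phase shift.
The two reflections carry the same phase change, so no net offset.
For dark reflection here: 2 n t cos θ_r = (m + ½) λ.
Snell's law: 1.0 sin 19.3° = 1.4 sin θ_r → sin θ_r = 0.236, cos θ_r = 0.972.
Minimum at m = 0: t = λ / (4 n cos θ_r) = 477 / (4 × 1.4 × 0.972) = 87.7 nm.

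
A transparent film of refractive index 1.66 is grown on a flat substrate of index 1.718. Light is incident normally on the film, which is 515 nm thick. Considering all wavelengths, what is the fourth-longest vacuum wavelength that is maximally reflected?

427 nm

Top surface (1.0 → 1.66): reflection off a higher-index medium gives a half-wave phase shift.
Bottom surface (1.66 → 1.718): reflection off a higher-index medium gives a half-wave phase shift.
Net: no relative phase inversion (both shifts match).
For maximum reflection here: 2 n t = m λ.
λ = 2 n t / m. The fourth-longest wavelength is m = 4: λ = 2 × 1.66 × 515 / 4.00 = 427 nm.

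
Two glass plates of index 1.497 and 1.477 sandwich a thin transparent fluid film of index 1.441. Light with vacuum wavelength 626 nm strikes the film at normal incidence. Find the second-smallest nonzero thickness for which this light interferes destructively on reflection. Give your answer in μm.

Ray reflecting at the top interface goes from n = 1.497 toward n = 1.441: no phase shift.
Ray reflecting at the bottom interface goes from n = 1.441 toward n = 1.477: a half-wave phase shift.
The two reflections differ by half a wavelength.
With one net inversion, destructive interference in reflection requires 2 n t = m λ.
The second-smallest nonzero thickness corresponds to m = 2: t = m λ / (2 n) = 2.00 × 626 / (2 × 1.441) = 434 nm.

0.434 μm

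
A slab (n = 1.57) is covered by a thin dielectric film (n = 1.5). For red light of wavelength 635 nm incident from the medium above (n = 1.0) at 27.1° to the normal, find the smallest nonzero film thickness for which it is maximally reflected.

222 nm

Top surface (1.0 → 1.5): reflection off a higher-index medium gives a half-wave phase shift.
Bottom surface (1.5 → 1.57): reflection off a higher-index medium gives a half-wave phase shift.
Net: no relative phase inversion (both shifts match).
So the condition for constructive reflection is 2 n t cos θ_r = m λ.
Snell's law: 1.0 sin 27.1° = 1.5 sin θ_r → sin θ_r = 0.304, cos θ_r = 0.953.
Minimum nonzero at m = 1: t = λ / (2 n cos θ_r) = 635 / (2 × 1.5 × 0.953) = 222 nm.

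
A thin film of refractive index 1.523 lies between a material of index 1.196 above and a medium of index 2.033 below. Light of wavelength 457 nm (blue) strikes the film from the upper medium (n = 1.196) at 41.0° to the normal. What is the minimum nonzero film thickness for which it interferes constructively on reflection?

175 nm

Top surface (1.196 → 1.523): reflection off a higher-index medium gives a half-wave phase shift.
At the lower boundary (n = 1.523 to n = 2.033) the reflected ray undergoes a half-wave phase shift.
The two reflections carry the same phase change, so no net offset.
For strong reflection here: 2 n t cos θ_r = m λ.
Snell's law: 1.196 sin 41.0° = 1.523 sin θ_r → sin θ_r = 0.515, cos θ_r = 0.857.
Minimum nonzero at m = 1: t = λ / (2 n cos θ_r) = 457 / (2 × 1.523 × 0.857) = 175 nm.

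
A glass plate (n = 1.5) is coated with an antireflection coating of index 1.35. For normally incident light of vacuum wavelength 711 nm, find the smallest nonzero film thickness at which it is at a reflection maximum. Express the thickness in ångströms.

Top surface (1.0 → 1.35): reflection off a higher-index medium gives a half-wave phase shift.
Ray reflecting at the bottom interface goes from n = 1.35 toward n = 1.5: a half-wave phase shift.
The two reflections carry the same phase change, so no net offset.
So the condition for constructive reflection is 2 n t = m λ.
Minimum nonzero at m = 1: t = λ / (2 n) = 711 / (2 × 1.35) = 263 nm.

2633 Å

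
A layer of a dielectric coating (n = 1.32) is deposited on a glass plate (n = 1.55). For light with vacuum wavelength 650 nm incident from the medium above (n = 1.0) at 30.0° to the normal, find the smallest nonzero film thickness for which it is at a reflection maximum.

At the upper boundary (n = 1.0 to n = 1.32) the reflected ray undergoes a half-wave phase shift.
Bottom surface (1.32 → 1.55): reflection off a higher-index medium gives a half-wave phase shift.
The two reflections carry the same phase change, so no net offset.
For maximum reflection here: 2 n t cos θ_r = m λ.
Snell's law: 1.0 sin 30.0° = 1.32 sin θ_r → sin θ_r = 0.379, cos θ_r = 0.925.
Minimum nonzero at m = 1: t = λ / (2 n cos θ_r) = 650 / (2 × 1.32 × 0.925) = 266 nm.

266 nm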